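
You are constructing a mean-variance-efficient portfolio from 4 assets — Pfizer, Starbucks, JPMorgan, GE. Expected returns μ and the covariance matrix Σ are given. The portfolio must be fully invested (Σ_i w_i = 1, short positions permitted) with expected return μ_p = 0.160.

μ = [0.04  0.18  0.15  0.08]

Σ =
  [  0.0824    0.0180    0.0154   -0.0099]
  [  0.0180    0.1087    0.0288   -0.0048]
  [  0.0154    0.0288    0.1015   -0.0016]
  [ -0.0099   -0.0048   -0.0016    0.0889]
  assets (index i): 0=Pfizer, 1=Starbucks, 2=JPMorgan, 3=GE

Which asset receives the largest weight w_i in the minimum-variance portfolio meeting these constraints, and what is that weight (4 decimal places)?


Starbucks (0.5015)

u=Σ⁻¹μ = [0.0988  1.3973  1.0822  1.0058]
v=Σ⁻¹𝟙 = [11.1037  6.1787  6.6183  12.9378]
a=μᵀu=0.498257  b=𝟙ᵀu=3.584090  c=𝟙ᵀv=36.838568  D=ac−b²=5.509379
λ₁=(c·0.160−b)/D = (36.838568·0.160−3.584090)/5.509379 = 0.419300
λ₂=(a−b·0.160)/D = (0.498257−3.584090·0.160)/5.509379 = -0.013649
w* = 0.419300·u + -0.013649·v:
  w_0 = 0.419300·0.0988 + -0.013649·11.1037 = -0.1101  (Pfizer)
  w_1 = 0.419300·1.3973 + -0.013649·6.1787 = 0.5015  (Starbucks)
  w_2 = 0.419300·1.0822 + -0.013649·6.6183 = 0.3634  (JPMorgan)
  w_3 = 0.419300·1.0058 + -0.013649·12.9378 = 0.2451  (GE)
Σw_i=1.0000  μᵀw=0.1600
σ²=wᵀΣw=λ₁·μ_p+λ₂ = 0.419300·0.160 + -0.013649 = 0.053439 ≈ 0.0534


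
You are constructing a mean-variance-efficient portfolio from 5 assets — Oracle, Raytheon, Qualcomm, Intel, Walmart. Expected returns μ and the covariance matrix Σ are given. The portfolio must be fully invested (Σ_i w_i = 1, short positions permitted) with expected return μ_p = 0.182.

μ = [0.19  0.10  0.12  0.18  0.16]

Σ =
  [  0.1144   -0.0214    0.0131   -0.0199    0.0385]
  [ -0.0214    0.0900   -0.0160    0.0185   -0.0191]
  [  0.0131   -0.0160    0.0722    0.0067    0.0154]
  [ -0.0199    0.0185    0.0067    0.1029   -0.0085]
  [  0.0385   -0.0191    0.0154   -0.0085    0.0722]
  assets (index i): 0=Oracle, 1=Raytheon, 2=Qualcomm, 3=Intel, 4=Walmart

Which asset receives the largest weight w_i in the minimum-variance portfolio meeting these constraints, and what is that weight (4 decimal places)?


x=Σ⁻¹μ = [1.5526  1.7030  1.2067  1.8130  1.7947]
y=Σ⁻¹𝟙 = [7.6250  16.0337  12.5982  8.5093  12.3407]
a=μᵀx=1.223605  b=𝟙ᵀx=8.070085  c=𝟙ᵀy=57.106881  D=ac−b²=4.749975
λ₁=(c·0.182−b)/D = (57.106881·0.182−8.070085)/4.749975 = 0.489133
λ₂=(a−b·0.182)/D = (1.223605−8.070085·0.182)/4.749975 = -0.051611
w* = 0.489133·x + -0.051611·y:
  w_0 = 0.489133·1.5526 + -0.051611·7.6250 = 0.3659  (Oracle)
  w_1 = 0.489133·1.7030 + -0.051611·16.0337 = 0.0055  (Raytheon)
  w_2 = 0.489133·1.2067 + -0.051611·12.5982 = -0.0600  (Qualcomm)
  w_3 = 0.489133·1.8130 + -0.051611·8.5093 = 0.4476  (Intel)
  w_4 = 0.489133·1.7947 + -0.051611·12.3407 = 0.2409  (Walmart)
Σw_i=1.0000  μᵀw=0.1820
σ²=wᵀΣw=λ₁·μ_p+λ₂ = 0.489133·0.182 + -0.051611 = 0.037411 ≈ 0.0374

Intel (0.4476)


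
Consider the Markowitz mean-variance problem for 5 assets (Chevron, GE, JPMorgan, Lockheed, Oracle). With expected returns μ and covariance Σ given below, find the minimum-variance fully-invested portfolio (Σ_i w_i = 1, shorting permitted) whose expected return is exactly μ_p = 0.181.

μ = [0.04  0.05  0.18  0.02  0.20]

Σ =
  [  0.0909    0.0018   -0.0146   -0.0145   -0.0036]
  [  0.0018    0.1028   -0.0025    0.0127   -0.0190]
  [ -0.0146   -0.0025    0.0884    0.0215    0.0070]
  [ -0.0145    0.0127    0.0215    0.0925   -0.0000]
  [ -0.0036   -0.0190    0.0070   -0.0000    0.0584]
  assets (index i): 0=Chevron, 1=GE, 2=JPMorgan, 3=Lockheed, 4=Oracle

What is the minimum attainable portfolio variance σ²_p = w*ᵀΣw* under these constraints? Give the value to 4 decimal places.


p=Σ⁻¹μ = [0.8341  1.2275  1.9898  -0.2841  3.6369]
q=Σ⁻¹𝟙 = [14.6638  12.4600  10.2418  9.0182  20.8534]
a=μᵀp=1.174593  b=𝟙ᵀp=7.404122  c=𝟙ᵀq=67.237239  D=ac−b²=24.155343
λ₁=(c·0.181−b)/D = (67.237239·0.181−7.404122)/24.155343 = 0.197299
λ₂=(a−b·0.181)/D = (1.174593−7.404122·0.181)/24.155343 = -0.006854
w* = 0.197299·p + -0.006854·q:
  w_0 = 0.197299·0.8341 + -0.006854·14.6638 = 0.0641  (Chevron)
  w_1 = 0.197299·1.2275 + -0.006854·12.4600 = 0.1568  (GE)
  w_2 = 0.197299·1.9898 + -0.006854·10.2418 = 0.3224  (JPMorgan)
  w_3 = 0.197299·-0.2841 + -0.006854·9.0182 = -0.1179  (Lockheed)
  w_4 = 0.197299·3.6369 + -0.006854·20.8534 = 0.5746  (Oracle)
Σw_i=1.0000  μᵀw=0.1810
σ²=wᵀΣw=λ₁·μ_p+λ₂ = 0.197299·0.181 + -0.006854 = 0.028857 ≈ 0.0289

0.0289


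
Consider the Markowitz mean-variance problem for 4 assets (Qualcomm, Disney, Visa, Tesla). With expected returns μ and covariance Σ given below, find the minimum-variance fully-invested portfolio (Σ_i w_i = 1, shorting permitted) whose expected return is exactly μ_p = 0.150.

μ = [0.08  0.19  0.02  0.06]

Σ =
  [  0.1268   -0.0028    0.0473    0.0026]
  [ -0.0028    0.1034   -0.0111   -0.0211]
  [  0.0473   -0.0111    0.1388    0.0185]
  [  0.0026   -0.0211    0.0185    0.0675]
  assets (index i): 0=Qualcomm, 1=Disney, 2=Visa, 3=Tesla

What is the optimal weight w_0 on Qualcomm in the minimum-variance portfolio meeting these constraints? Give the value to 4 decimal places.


g=Σ⁻¹μ = [0.6947  2.1636  -0.1294  1.5739]
h=Σ⁻¹𝟙 = [6.4313  13.8967  3.7404  17.8860]
a=μᵀg=0.558511  b=𝟙ᵀg=4.302843  c=𝟙ᵀh=41.954328  D=ac−b²=4.917508
λ₁=(c·0.150−b)/D = (41.954328·0.150−4.302843)/4.917508 = 0.404739
λ₂=(a−b·0.150)/D = (0.558511−4.302843·0.150)/4.917508 = -0.017675
w* = 0.404739·g + -0.017675·h:
  w_0 = 0.404739·0.6947 + -0.017675·6.4313 = 0.1675  (Qualcomm)
  w_1 = 0.404739·2.1636 + -0.017675·13.8967 = 0.6301  (Disney)
  w_2 = 0.404739·-0.1294 + -0.017675·3.7404 = -0.1185  (Visa)
  w_3 = 0.404739·1.5739 + -0.017675·17.8860 = 0.3209  (Tesla)
Σw_i=1.0000  μᵀw=0.1500
σ²=wᵀΣw=λ₁·μ_p+λ₂ = 0.404739·0.150 + -0.017675 = 0.043036 ≈ 0.0430

0.1675


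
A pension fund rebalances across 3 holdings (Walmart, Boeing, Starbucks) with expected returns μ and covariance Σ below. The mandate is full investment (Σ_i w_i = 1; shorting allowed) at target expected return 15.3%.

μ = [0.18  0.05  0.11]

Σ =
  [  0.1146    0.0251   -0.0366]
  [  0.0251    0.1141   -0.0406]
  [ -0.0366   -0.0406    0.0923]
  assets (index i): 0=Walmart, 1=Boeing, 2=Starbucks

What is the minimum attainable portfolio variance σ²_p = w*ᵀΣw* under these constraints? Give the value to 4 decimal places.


0.0390

x=Σ⁻¹μ = [2.1605  0.8202  2.4093]
y=Σ⁻¹𝟙 = [12.7147  13.7719  21.9339]
a=μᵀx=0.694917  b=𝟙ᵀx=5.389972  c=𝟙ᵀy=48.420528  D=ac−b²=4.596454
λ₁=(c·0.153−b)/D = (48.420528·0.153−5.389972)/4.596454 = 0.439114
λ₂=(a−b·0.153)/D = (0.694917−5.389972·0.153)/4.596454 = -0.028228
w* = 0.439114·x + -0.028228·y:
  w_0 = 0.439114·2.1605 + -0.028228·12.7147 = 0.5898  (Walmart)
  w_1 = 0.439114·0.8202 + -0.028228·13.7719 = -0.0286  (Boeing)
  w_2 = 0.439114·2.4093 + -0.028228·21.9339 = 0.4388  (Starbucks)
Σw_i=1.0000  μᵀw=0.1530
σ²=wᵀΣw=λ₁·μ_p+λ₂ = 0.439114·0.153 + -0.028228 = 0.038957 ≈ 0.0390


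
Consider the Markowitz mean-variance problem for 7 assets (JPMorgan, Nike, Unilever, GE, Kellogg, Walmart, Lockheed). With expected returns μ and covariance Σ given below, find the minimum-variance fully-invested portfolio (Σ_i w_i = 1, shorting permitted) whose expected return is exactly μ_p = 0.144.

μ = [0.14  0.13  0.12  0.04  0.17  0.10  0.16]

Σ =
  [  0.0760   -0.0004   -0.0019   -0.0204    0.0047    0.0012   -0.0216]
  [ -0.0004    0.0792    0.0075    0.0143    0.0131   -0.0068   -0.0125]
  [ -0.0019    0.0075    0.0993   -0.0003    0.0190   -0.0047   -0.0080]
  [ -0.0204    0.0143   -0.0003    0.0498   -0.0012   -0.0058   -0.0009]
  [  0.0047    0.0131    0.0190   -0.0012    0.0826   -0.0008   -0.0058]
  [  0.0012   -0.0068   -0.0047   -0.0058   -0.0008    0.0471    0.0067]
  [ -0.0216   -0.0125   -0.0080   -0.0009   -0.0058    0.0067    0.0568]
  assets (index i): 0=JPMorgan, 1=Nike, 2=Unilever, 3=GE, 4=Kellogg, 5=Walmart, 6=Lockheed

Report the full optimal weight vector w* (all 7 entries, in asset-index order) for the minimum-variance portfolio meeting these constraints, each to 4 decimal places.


0.2218  0.1369  0.0713  0.0123  0.1376  0.0751  0.3450

p=Σ⁻¹μ = [3.6855  1.7983  1.3147  2.1675  1.6463  2.0376  4.7615]
q=Σ⁻¹𝟙 = [30.5614  11.2955  11.8891  32.8870  8.7953  22.9021  32.1056]
a=μᵀp=2.239696  b=𝟙ᵀp=17.411507  c=𝟙ᵀq=150.436127  D=ac−b²=33.770627
λ₁=(c·0.144−b)/D = (150.436127·0.144−17.411507)/33.770627 = 0.125887
λ₂=(a−b·0.144)/D = (2.239696−17.411507·0.144)/33.770627 = -0.007923
w* = 0.125887·p + -0.007923·q:
  w_0 = 0.125887·3.6855 + -0.007923·30.5614 = 0.2218  (JPMorgan)
  w_1 = 0.125887·1.7983 + -0.007923·11.2955 = 0.1369  (Nike)
  w_2 = 0.125887·1.3147 + -0.007923·11.8891 = 0.0713  (Unilever)
  w_3 = 0.125887·2.1675 + -0.007923·32.8870 = 0.0123  (GE)
  w_4 = 0.125887·1.6463 + -0.007923·8.7953 = 0.1376  (Kellogg)
  w_5 = 0.125887·2.0376 + -0.007923·22.9021 = 0.0751  (Walmart)
  w_6 = 0.125887·4.7615 + -0.007923·32.1056 = 0.3450  (Lockheed)
Σw_i=1.0000  μᵀw=0.1440
σ²=wᵀΣw=λ₁·μ_p+λ₂ = 0.125887·0.144 + -0.007923 = 0.010205 ≈ 0.0102


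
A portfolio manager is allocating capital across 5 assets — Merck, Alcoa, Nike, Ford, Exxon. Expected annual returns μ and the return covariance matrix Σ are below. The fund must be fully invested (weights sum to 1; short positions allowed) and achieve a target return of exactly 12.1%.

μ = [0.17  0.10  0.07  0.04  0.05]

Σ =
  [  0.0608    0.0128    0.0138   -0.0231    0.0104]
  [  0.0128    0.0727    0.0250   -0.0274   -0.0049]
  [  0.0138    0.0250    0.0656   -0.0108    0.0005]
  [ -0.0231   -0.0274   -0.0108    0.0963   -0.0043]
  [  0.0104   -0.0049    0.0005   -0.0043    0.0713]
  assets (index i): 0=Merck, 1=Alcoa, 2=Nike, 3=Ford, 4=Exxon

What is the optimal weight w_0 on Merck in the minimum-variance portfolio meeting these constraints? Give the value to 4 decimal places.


u=Σ⁻¹μ = [2.9811  1.4213  0.1537  1.5725  0.4579]
v=Σ⁻¹𝟙 = [16.4267  16.5698  8.7661  20.6452  13.9516]
a=μᵀu=0.745472  b=𝟙ᵀu=6.586536  c=𝟙ᵀv=76.359442  D=ac−b²=13.541382
λ₁=(c·0.121−b)/D = (76.359442·0.121−6.586536)/13.541382 = 0.195915
λ₂=(a−b·0.121)/D = (0.745472−6.586536·0.121)/13.541382 = -0.003803
w* = 0.195915·u + -0.003803·v:
  w_0 = 0.195915·2.9811 + -0.003803·16.4267 = 0.5216  (Merck)
  w_1 = 0.195915·1.4213 + -0.003803·16.5698 = 0.2154  (Alcoa)
  w_2 = 0.195915·0.1537 + -0.003803·8.7661 = -0.0032  (Nike)
  w_3 = 0.195915·1.5725 + -0.003803·20.6452 = 0.2296  (Ford)
  w_4 = 0.195915·0.4579 + -0.003803·13.9516 = 0.0366  (Exxon)
Σw_i=1.0000  μᵀw=0.1210
σ²=wᵀΣw=λ₁·μ_p+λ₂ = 0.195915·0.121 + -0.003803 = 0.019903 ≈ 0.0199

0.5216


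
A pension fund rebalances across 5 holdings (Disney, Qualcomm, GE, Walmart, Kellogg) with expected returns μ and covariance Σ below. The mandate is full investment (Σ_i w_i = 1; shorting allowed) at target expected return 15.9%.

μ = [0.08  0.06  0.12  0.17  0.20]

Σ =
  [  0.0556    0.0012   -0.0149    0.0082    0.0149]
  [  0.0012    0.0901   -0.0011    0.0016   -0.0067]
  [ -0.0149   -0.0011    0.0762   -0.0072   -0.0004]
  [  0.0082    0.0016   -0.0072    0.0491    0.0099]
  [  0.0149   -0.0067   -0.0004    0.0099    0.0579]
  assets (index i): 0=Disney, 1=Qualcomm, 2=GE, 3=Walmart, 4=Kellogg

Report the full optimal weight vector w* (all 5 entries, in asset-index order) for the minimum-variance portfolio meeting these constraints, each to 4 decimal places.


0.0374  0.0694  0.2060  0.3440  0.3432

p=Σ⁻¹μ = [0.7547  0.8390  2.0360  3.0323  2.8527]
q=Σ⁻¹𝟙 = [17.0153  11.6296  18.3357  17.5431  11.3652]
a=μᵀp=1.441064  b=𝟙ᵀp=9.514662  c=𝟙ᵀq=75.888950  D=ac−b²=18.832050
λ₁=(c·0.159−b)/D = (75.888950·0.159−9.514662)/18.832050 = 0.135497
λ₂=(a−b·0.159)/D = (1.441064−9.514662·0.159)/18.832050 = -0.003811
w* = 0.135497·p + -0.003811·q:
  w_0 = 0.135497·0.7547 + -0.003811·17.0153 = 0.0374  (Disney)
  w_1 = 0.135497·0.8390 + -0.003811·11.6296 = 0.0694  (Qualcomm)
  w_2 = 0.135497·2.0360 + -0.003811·18.3357 = 0.2060  (GE)
  w_3 = 0.135497·3.0323 + -0.003811·17.5431 = 0.3440  (Walmart)
  w_4 = 0.135497·2.8527 + -0.003811·11.3652 = 0.3432  (Kellogg)
Σw_i=1.0000  μᵀw=0.1590
σ²=wᵀΣw=λ₁·μ_p+λ₂ = 0.135497·0.159 + -0.003811 = 0.017733 ≈ 0.0177


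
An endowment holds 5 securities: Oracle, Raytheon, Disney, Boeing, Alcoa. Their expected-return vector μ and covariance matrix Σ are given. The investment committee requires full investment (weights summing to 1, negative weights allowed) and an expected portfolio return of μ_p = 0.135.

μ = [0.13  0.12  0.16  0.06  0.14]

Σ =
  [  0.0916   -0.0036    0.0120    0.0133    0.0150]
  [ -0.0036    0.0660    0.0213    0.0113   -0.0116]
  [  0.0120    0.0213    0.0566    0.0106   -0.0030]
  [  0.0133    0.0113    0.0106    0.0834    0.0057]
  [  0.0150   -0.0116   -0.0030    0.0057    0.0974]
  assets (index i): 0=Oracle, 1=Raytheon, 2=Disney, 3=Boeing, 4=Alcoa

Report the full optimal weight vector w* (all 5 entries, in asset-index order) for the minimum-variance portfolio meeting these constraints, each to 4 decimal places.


0.1535  0.2482  0.3023  0.0569  0.2391

g=Σ⁻¹μ = [0.9421  1.4402  2.1674  -0.0060  1.5309]
h=Σ⁻¹𝟙 = [7.2841  12.8002  10.5508  7.0302  10.5832]
a=μᵀg=0.856044  b=𝟙ᵀg=6.074543  c=𝟙ᵀh=48.248467  D=ac−b²=4.402745
λ₁=(c·0.135−b)/D = (48.248467·0.135−6.074543)/4.402745 = 0.099711
λ₂=(a−b·0.135)/D = (0.856044−6.074543·0.135)/4.402745 = 0.008172
w* = 0.099711·g + 0.008172·h:
  w_0 = 0.099711·0.9421 + 0.008172·7.2841 = 0.1535  (Oracle)
  w_1 = 0.099711·1.4402 + 0.008172·12.8002 = 0.2482  (Raytheon)
  w_2 = 0.099711·2.1674 + 0.008172·10.5508 = 0.3023  (Disney)
  w_3 = 0.099711·-0.0060 + 0.008172·7.0302 = 0.0569  (Boeing)
  w_4 = 0.099711·1.5309 + 0.008172·10.5832 = 0.2391  (Alcoa)
Σw_i=1.0000  μᵀw=0.1350
σ²=wᵀΣw=λ₁·μ_p+λ₂ = 0.099711·0.135 + 0.008172 = 0.021633 ≈ 0.0216


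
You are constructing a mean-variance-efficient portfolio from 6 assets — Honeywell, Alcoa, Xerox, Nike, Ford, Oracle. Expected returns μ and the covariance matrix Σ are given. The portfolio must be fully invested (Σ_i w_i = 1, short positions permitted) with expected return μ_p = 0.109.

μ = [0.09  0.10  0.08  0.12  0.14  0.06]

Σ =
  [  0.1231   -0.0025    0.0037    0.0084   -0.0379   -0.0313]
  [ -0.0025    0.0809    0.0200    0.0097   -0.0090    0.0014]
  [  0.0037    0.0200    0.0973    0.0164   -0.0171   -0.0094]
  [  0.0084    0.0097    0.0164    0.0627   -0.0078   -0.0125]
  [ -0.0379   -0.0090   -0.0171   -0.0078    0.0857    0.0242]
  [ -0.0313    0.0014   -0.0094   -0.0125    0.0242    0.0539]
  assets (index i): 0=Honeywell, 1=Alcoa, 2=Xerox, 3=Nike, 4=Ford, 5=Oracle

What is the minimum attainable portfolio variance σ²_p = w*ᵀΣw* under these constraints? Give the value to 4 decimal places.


x=Σ⁻¹μ = [1.7452  1.1056  0.7811  1.9228  2.3998  1.6026]
y=Σ⁻¹𝟙 = [19.0713  9.7962  10.3487  16.7541  16.9718  27.4435]
a=μᵀx=0.992982  b=𝟙ᵀx=9.557087  c=𝟙ᵀy=100.385616  D=ac−b²=8.343148
λ₁=(c·0.109−b)/D = (100.385616·0.109−9.557087)/8.343148 = 0.165998
λ₂=(a−b·0.109)/D = (0.992982−9.557087·0.109)/8.343148 = -0.005842
w* = 0.165998·x + -0.005842·y:
  w_0 = 0.165998·1.7452 + -0.005842·19.0713 = 0.1783  (Honeywell)
  w_1 = 0.165998·1.1056 + -0.005842·9.7962 = 0.1263  (Alcoa)
  w_2 = 0.165998·0.7811 + -0.005842·10.3487 = 0.0692  (Xerox)
  w_3 = 0.165998·1.9228 + -0.005842·16.7541 = 0.2213  (Nike)
  w_4 = 0.165998·2.3998 + -0.005842·16.9718 = 0.2992  (Ford)
  w_5 = 0.165998·1.6026 + -0.005842·27.4435 = 0.1057  (Oracle)
Σw_i=1.0000  μᵀw=0.1090
σ²=wᵀΣw=λ₁·μ_p+λ₂ = 0.165998·0.109 + -0.005842 = 0.012252 ≈ 0.0123

0.0123


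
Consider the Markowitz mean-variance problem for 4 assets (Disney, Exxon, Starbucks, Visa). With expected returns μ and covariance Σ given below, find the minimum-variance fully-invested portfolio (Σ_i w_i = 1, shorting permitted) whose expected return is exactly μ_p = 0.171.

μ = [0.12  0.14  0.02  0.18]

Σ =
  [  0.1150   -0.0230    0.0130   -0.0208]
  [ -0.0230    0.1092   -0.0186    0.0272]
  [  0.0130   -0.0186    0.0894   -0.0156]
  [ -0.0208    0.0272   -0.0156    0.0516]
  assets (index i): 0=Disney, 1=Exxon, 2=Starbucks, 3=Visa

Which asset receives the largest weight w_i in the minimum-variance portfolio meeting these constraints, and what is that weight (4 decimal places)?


Visa (0.7131)

u=Σ⁻¹μ = [1.8442  0.8004  0.8307  4.0610]
v=Σ⁻¹𝟙 = [13.1340  8.3312  15.3586  24.9258]
a=μᵀu=1.080949  b=𝟙ᵀu=7.536279  c=𝟙ᵀv=61.749724  D=ac−b²=9.952828
λ₁=(c·0.171−b)/D = (61.749724·0.171−7.536279)/9.952828 = 0.303725
λ₂=(a−b·0.171)/D = (1.080949−7.536279·0.171)/9.952828 = -0.020874
w* = 0.303725·u + -0.020874·v:
  w_0 = 0.303725·1.8442 + -0.020874·13.1340 = 0.2860  (Disney)
  w_1 = 0.303725·0.8004 + -0.020874·8.3312 = 0.0692  (Exxon)
  w_2 = 0.303725·0.8307 + -0.020874·15.3586 = -0.0683  (Starbucks)
  w_3 = 0.303725·4.0610 + -0.020874·24.9258 = 0.7131  (Visa)
Σw_i=1.0000  μᵀw=0.1710
σ²=wᵀΣw=λ₁·μ_p+λ₂ = 0.303725·0.171 + -0.020874 = 0.031063 ≈ 0.0311


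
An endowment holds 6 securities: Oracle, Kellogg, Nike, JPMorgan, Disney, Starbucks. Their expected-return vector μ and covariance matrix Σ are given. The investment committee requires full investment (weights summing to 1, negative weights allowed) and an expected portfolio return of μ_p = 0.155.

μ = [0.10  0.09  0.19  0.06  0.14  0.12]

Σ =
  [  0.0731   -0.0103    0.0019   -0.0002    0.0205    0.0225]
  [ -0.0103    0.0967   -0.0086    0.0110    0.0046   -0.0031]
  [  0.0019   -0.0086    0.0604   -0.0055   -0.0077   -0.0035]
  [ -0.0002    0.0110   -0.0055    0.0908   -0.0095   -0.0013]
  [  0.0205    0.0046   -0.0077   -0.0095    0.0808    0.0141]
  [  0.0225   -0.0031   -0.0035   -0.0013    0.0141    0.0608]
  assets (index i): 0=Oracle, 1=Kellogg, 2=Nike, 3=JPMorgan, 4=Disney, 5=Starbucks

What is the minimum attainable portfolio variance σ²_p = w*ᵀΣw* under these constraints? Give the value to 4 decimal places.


g=Σ⁻¹μ = [0.4303  1.1708  3.7040  0.9490  1.7234  1.7080]
h=Σ⁻¹𝟙 = [7.6761  11.5546  21.2318  12.2493  10.9410  13.1427]
a=μᵀg=1.355319  b=𝟙ᵀg=9.685378  c=𝟙ᵀh=76.795402  D=ac−b²=10.275727
λ₁=(c·0.155−b)/D = (76.795402·0.155−9.685378)/10.275727 = 0.215840
λ₂=(a−b·0.155)/D = (1.355319−9.685378·0.155)/10.275727 = -0.014200
w* = 0.215840·g + -0.014200·h:
  w_0 = 0.215840·0.4303 + -0.014200·7.6761 = -0.0161  (Oracle)
  w_1 = 0.215840·1.1708 + -0.014200·11.5546 = 0.0886  (Kellogg)
  w_2 = 0.215840·3.7040 + -0.014200·21.2318 = 0.4980  (Nike)
  w_3 = 0.215840·0.9490 + -0.014200·12.2493 = 0.0309  (JPMorgan)
  w_4 = 0.215840·1.7234 + -0.014200·10.9410 = 0.2166  (Disney)
  w_5 = 0.215840·1.7080 + -0.014200·13.1427 = 0.1820  (Starbucks)
Σw_i=1.0000  μᵀw=0.1550
σ²=wᵀΣw=λ₁·μ_p+λ₂ = 0.215840·0.155 + -0.014200 = 0.019255 ≈ 0.0193

0.0193


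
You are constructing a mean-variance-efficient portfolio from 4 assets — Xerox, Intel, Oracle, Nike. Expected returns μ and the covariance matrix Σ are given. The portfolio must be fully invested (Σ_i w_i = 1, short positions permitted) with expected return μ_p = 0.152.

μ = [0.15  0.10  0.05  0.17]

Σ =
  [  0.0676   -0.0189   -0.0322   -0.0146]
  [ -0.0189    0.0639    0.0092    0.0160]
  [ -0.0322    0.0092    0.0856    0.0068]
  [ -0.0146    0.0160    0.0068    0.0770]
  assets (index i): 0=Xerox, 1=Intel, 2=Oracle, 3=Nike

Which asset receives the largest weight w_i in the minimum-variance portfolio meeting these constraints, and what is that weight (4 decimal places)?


u=Σ⁻¹μ = [4.1050  1.9207  1.7285  2.4344]
v=Σ⁻¹𝟙 = [33.0123  19.0268  20.9879  13.4394]
a=μᵀu=1.308097  b=𝟙ᵀu=10.188616  c=𝟙ᵀv=86.466373  D=ac−b²=9.298538
λ₁=(c·0.152−b)/D = (86.466373·0.152−10.188616)/9.298538 = 0.317714
λ₂=(a−b·0.152)/D = (1.308097−10.188616·0.152)/9.298538 = -0.025872
w* = 0.317714·u + -0.025872·v:
  w_0 = 0.317714·4.1050 + -0.025872·33.0123 = 0.4501  (Xerox)
  w_1 = 0.317714·1.9207 + -0.025872·19.0268 = 0.1180  (Intel)
  w_2 = 0.317714·1.7285 + -0.025872·20.9879 = 0.0062  (Oracle)
  w_3 = 0.317714·2.4344 + -0.025872·13.4394 = 0.4257  (Nike)
Σw_i=1.0000  μᵀw=0.1520
σ²=wᵀΣw=λ₁·μ_p+λ₂ = 0.317714·0.152 + -0.025872 = 0.022420 ≈ 0.0224

Xerox (0.4501)


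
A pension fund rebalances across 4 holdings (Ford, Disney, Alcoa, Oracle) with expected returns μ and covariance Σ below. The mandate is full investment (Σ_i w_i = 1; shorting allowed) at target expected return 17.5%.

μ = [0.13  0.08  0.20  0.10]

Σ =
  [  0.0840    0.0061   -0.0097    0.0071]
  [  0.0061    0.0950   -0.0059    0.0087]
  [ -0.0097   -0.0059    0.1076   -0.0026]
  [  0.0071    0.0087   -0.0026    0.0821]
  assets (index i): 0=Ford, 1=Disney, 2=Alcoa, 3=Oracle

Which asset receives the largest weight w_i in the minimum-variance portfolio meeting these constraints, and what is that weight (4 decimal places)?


Alcoa (0.6340)

g=Σ⁻¹μ = [1.6417  0.7684  2.0745  1.0603]
h=Σ⁻¹𝟙 = [11.6087  9.5078  11.1157  10.5209]
a=μᵀg=0.795832  b=𝟙ᵀg=5.544981  c=𝟙ᵀh=42.753028  D=ac−b²=3.277388
λ₁=(c·0.175−b)/D = (42.753028·0.175−5.544981)/3.277388 = 0.590958
λ₂=(a−b·0.175)/D = (0.795832−5.544981·0.175)/3.277388 = -0.053256
w* = 0.590958·g + -0.053256·h:
  w_0 = 0.590958·1.6417 + -0.053256·11.6087 = 0.3520  (Ford)
  w_1 = 0.590958·0.7684 + -0.053256·9.5078 = -0.0522  (Disney)
  w_2 = 0.590958·2.0745 + -0.053256·11.1157 = 0.6340  (Alcoa)
  w_3 = 0.590958·1.0603 + -0.053256·10.5209 = 0.0663  (Oracle)
Σw_i=1.0000  μᵀw=0.1750
σ²=wᵀΣw=λ₁·μ_p+λ₂ = 0.590958·0.175 + -0.053256 = 0.050162 ≈ 0.0502


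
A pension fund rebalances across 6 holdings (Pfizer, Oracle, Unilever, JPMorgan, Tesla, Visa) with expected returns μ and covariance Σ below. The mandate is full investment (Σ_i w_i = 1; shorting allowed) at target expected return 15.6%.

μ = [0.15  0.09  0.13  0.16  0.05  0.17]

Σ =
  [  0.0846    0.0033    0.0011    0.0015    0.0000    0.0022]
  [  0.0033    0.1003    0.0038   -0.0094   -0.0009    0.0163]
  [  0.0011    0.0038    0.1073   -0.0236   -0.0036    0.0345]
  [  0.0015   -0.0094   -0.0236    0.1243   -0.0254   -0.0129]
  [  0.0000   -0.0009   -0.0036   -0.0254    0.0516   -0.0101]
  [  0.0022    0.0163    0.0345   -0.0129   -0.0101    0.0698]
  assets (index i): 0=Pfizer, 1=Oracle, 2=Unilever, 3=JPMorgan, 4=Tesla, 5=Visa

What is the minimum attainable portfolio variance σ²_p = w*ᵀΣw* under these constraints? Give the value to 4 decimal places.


0.0232

p=Σ⁻¹μ = [1.6280  0.6280  0.9385  2.3118  2.6904  2.5902]
q=Σ⁻¹𝟙 = [10.6271  8.7731  9.0522  18.5210  32.3289  15.5696]
a=μᵀp=1.367488  b=𝟙ᵀp=10.787077  c=𝟙ᵀq=94.871938  D=ac−b²=13.375236
λ₁=(c·0.156−b)/D = (94.871938·0.156−10.787077)/13.375236 = 0.300028
λ₂=(a−b·0.156)/D = (1.367488−10.787077·0.156)/13.375236 = -0.023573
w* = 0.300028·p + -0.023573·q:
  w_0 = 0.300028·1.6280 + -0.023573·10.6271 = 0.2379  (Pfizer)
  w_1 = 0.300028·0.6280 + -0.023573·8.7731 = -0.0184  (Oracle)
  w_2 = 0.300028·0.9385 + -0.023573·9.0522 = 0.0682  (Unilever)
  w_3 = 0.300028·2.3118 + -0.023573·18.5210 = 0.2570  (JPMorgan)
  w_4 = 0.300028·2.6904 + -0.023573·32.3289 = 0.0451  (Tesla)
  w_5 = 0.300028·2.5902 + -0.023573·15.5696 = 0.4101  (Visa)
Σw_i=1.0000  μᵀw=0.1560
σ²=wᵀΣw=λ₁·μ_p+λ₂ = 0.300028·0.156 + -0.023573 = 0.023231 ≈ 0.0232


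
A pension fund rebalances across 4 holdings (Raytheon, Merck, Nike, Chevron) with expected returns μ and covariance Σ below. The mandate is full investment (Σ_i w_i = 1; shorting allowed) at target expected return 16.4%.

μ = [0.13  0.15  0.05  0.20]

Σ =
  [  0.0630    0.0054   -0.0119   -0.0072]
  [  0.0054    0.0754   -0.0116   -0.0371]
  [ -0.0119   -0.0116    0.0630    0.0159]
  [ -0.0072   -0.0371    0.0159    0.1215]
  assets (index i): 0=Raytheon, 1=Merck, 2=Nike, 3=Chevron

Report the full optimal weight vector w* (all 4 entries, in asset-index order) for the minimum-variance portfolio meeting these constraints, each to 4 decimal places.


u=Σ⁻¹μ = [2.3031  3.3025  1.1710  2.6377]
v=Σ⁻¹𝟙 = [19.3523  21.5256  20.1313  13.3156]
a=μᵀu=1.380871  b=𝟙ᵀu=9.414333  c=𝟙ᵀv=74.324845  D=ac−b²=14.003388
λ₁=(c·0.164−b)/D = (74.324845·0.164−9.414333)/14.003388 = 0.198162
λ₂=(a−b·0.164)/D = (1.380871−9.414333·0.164)/14.003388 = -0.011646
w* = 0.198162·u + -0.011646·v:
  w_0 = 0.198162·2.3031 + -0.011646·19.3523 = 0.2310  (Raytheon)
  w_1 = 0.198162·3.3025 + -0.011646·21.5256 = 0.4037  (Merck)
  w_2 = 0.198162·1.1710 + -0.011646·20.1313 = -0.0024  (Nike)
  w_3 = 0.198162·2.6377 + -0.011646·13.3156 = 0.3676  (Chevron)
Σw_i=1.0000  μᵀw=0.1640
σ²=wᵀΣw=λ₁·μ_p+λ₂ = 0.198162·0.164 + -0.011646 = 0.020853 ≈ 0.0209

0.2310  0.4037  -0.0024  0.3676


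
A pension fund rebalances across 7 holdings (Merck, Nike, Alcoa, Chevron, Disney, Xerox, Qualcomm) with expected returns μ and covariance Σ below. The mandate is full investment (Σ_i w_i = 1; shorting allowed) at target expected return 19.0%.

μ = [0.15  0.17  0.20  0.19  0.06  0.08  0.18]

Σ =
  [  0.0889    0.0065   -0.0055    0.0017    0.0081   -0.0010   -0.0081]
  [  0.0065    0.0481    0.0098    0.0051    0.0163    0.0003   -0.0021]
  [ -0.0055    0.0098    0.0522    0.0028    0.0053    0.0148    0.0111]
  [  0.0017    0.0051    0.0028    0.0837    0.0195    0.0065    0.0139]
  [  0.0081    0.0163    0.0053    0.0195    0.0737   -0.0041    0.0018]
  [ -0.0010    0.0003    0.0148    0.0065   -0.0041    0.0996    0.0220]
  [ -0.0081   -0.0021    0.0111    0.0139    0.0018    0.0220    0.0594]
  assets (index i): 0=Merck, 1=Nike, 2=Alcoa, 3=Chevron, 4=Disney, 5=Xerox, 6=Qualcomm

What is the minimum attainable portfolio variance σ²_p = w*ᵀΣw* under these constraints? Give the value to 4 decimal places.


u=Σ⁻¹μ = [1.9362  2.8515  3.0395  1.7392  -0.7906  -0.3523  2.5746]
v=Σ⁻¹𝟙 = [11.4908  14.3516  12.4230  6.3408  6.5366  5.2594  12.9581]
a=μᵀu=2.101351  b=𝟙ᵀu=10.998154  c=𝟙ᵀv=69.360276  D=ac−b²=24.790856
λ₁=(c·0.190−b)/D = (69.360276·0.190−10.998154)/24.790856 = 0.087948
λ₂=(a−b·0.190)/D = (2.101351−10.998154·0.190)/24.790856 = 0.000472
w* = 0.087948·u + 0.000472·v:
  w_0 = 0.087948·1.9362 + 0.000472·11.4908 = 0.1757  (Merck)
  w_1 = 0.087948·2.8515 + 0.000472·14.3516 = 0.2576  (Nike)
  w_2 = 0.087948·3.0395 + 0.000472·12.4230 = 0.2732  (Alcoa)
  w_3 = 0.087948·1.7392 + 0.000472·6.3408 = 0.1560  (Chevron)
  w_4 = 0.087948·-0.7906 + 0.000472·6.5366 = -0.0664  (Disney)
  w_5 = 0.087948·-0.3523 + 0.000472·5.2594 = -0.0285  (Xerox)
  w_6 = 0.087948·2.5746 + 0.000472·12.9581 = 0.2325  (Qualcomm)
Σw_i=1.0000  μᵀw=0.1900
σ²=wᵀΣw=λ₁·μ_p+λ₂ = 0.087948·0.190 + 0.000472 = 0.017182 ≈ 0.0172

0.0172


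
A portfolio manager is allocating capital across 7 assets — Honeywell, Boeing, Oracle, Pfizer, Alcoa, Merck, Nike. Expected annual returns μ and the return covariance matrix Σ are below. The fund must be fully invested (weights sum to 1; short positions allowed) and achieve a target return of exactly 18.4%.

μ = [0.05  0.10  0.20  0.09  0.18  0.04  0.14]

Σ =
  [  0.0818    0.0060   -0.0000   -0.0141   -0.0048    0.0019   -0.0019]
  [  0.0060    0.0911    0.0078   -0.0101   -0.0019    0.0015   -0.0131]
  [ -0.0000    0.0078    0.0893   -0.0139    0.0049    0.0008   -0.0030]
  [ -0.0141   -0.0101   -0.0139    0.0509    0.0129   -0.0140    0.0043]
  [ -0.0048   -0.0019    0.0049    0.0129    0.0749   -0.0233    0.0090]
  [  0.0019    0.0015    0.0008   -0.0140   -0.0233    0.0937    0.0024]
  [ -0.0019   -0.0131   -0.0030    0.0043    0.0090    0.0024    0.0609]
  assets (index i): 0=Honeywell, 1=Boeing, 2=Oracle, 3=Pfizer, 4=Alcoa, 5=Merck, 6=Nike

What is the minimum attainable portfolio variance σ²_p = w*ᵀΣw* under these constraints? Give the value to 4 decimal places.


g=Σ⁻¹μ = [1.1072  1.4525  2.4847  2.6774  1.9910  1.1978  2.2377]
h=Σ⁻¹𝟙 = [17.2958  14.3764  14.6071  31.6562  11.8404  17.2283  16.1081]
a=μᵀg=1.658105  b=𝟙ᵀg=13.148428  c=𝟙ᵀh=123.112265  D=ac−b²=31.251892
λ₁=(c·0.184−b)/D = (123.112265·0.184−13.148428)/31.251892 = 0.304117
λ₂=(a−b·0.184)/D = (1.658105−13.148428·0.184)/31.251892 = -0.024357
w* = 0.304117·g + -0.024357·h:
  w_0 = 0.304117·1.1072 + -0.024357·17.2958 = -0.0846  (Honeywell)
  w_1 = 0.304117·1.4525 + -0.024357·14.3764 = 0.0915  (Boeing)
  w_2 = 0.304117·2.4847 + -0.024357·14.6071 = 0.3999  (Oracle)
  w_3 = 0.304117·2.6774 + -0.024357·31.6562 = 0.0432  (Pfizer)
  w_4 = 0.304117·1.9910 + -0.024357·11.8404 = 0.3171  (Alcoa)
  w_5 = 0.304117·1.1978 + -0.024357·17.2283 = -0.0554  (Merck)
  w_6 = 0.304117·2.2377 + -0.024357·16.1081 = 0.2882  (Nike)
Σw_i=1.0000  μᵀw=0.1840
σ²=wᵀΣw=λ₁·μ_p+λ₂ = 0.304117·0.184 + -0.024357 = 0.031600 ≈ 0.0316

0.0316


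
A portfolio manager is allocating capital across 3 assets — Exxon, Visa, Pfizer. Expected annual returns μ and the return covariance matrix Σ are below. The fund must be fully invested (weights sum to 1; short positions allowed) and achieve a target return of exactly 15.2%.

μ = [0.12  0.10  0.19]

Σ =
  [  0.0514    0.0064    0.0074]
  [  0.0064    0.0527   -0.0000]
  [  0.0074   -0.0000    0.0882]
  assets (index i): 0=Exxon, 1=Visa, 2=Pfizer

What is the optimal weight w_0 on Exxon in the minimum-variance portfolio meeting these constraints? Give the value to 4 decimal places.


u=Σ⁻¹μ = [1.8382  1.6743  2.0000]
v=Σ⁻¹𝟙 = [15.8925  17.0453  10.0045]
a=μᵀu=0.768010  b=𝟙ᵀu=5.512488  c=𝟙ᵀv=42.942334  D=ac−b²=2.592637
λ₁=(c·0.152−b)/D = (42.942334·0.152−5.512488)/2.592637 = 0.391396
λ₂=(a−b·0.152)/D = (0.768010−5.512488·0.152)/2.592637 = -0.026956
w* = 0.391396·u + -0.026956·v:
  w_0 = 0.391396·1.8382 + -0.026956·15.8925 = 0.2911  (Exxon)
  w_1 = 0.391396·1.6743 + -0.026956·17.0453 = 0.1958  (Visa)
  w_2 = 0.391396·2.0000 + -0.026956·10.0045 = 0.5131  (Pfizer)
Σw_i=1.0000  μᵀw=0.1520
σ²=wᵀΣw=λ₁·μ_p+λ₂ = 0.391396·0.152 + -0.026956 = 0.032536 ≈ 0.0325

0.2911


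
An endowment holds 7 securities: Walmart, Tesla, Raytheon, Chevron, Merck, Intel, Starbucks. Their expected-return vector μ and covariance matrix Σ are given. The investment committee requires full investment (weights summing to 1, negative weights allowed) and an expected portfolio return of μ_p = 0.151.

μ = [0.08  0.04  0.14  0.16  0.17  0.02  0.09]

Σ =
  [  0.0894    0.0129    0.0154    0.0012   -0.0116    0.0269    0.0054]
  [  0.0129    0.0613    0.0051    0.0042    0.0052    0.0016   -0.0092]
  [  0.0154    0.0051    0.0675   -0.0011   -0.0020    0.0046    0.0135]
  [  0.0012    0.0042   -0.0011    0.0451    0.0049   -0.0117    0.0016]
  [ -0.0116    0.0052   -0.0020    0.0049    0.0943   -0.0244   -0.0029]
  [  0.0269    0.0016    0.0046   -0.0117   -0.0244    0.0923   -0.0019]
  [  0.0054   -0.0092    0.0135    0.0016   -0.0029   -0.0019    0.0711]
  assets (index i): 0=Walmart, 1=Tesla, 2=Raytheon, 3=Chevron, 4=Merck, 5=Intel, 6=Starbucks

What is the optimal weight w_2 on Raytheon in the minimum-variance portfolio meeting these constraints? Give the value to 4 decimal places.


0.2387

x=Σ⁻¹μ = [0.4154  0.1115  1.8344  3.5817  1.9880  1.0009  0.9276]
y=Σ⁻¹𝟙 = [3.3042  13.7429  9.8808  23.1982  13.8419  16.0324  14.1869]
a=μᵀx=1.309058  b=𝟙ᵀx=9.859669  c=𝟙ᵀy=94.187329  D=ac−b²=26.083569
λ₁=(c·0.151−b)/D = (94.187329·0.151−9.859669)/26.083569 = 0.167255
λ₂=(a−b·0.151)/D = (1.309058−9.859669·0.151)/26.083569 = -0.006891
w* = 0.167255·x + -0.006891·y:
  w_0 = 0.167255·0.4154 + -0.006891·3.3042 = 0.0467  (Walmart)
  w_1 = 0.167255·0.1115 + -0.006891·13.7429 = -0.0761  (Tesla)
  w_2 = 0.167255·1.8344 + -0.006891·9.8808 = 0.2387  (Raytheon)
  w_3 = 0.167255·3.5817 + -0.006891·23.1982 = 0.4392  (Chevron)
  w_4 = 0.167255·1.9880 + -0.006891·13.8419 = 0.2371  (Merck)
  w_5 = 0.167255·1.0009 + -0.006891·16.0324 = 0.0569  (Intel)
  w_6 = 0.167255·0.9276 + -0.006891·14.1869 = 0.0574  (Starbucks)
Σw_i=1.0000  μᵀw=0.1510
σ²=wᵀΣw=λ₁·μ_p+λ₂ = 0.167255·0.151 + -0.006891 = 0.018364 ≈ 0.0184


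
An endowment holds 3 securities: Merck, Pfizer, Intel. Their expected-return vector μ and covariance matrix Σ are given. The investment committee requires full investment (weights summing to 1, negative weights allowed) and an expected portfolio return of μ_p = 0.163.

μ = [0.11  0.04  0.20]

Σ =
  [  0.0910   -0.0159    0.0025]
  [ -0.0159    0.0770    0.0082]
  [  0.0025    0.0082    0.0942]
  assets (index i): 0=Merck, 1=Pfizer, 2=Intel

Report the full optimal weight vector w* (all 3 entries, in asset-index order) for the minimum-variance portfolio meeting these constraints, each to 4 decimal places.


0.3123  0.0556  0.6321

p=Σ⁻¹μ = [1.2506  0.5604  2.0412]
q=Σ⁻¹𝟙 = [13.3254  14.7828  8.9752]
a=μᵀp=0.568217  b=𝟙ᵀp=3.852151  c=𝟙ᵀq=37.083419  D=ac−b²=6.232377
λ₁=(c·0.163−b)/D = (37.083419·0.163−3.852151)/6.232377 = 0.351783
λ₂=(a−b·0.163)/D = (0.568217−3.852151·0.163)/6.232377 = -0.009576
w* = 0.351783·p + -0.009576·q:
  w_0 = 0.351783·1.2506 + -0.009576·13.3254 = 0.3123  (Merck)
  w_1 = 0.351783·0.5604 + -0.009576·14.7828 = 0.0556  (Pfizer)
  w_2 = 0.351783·2.0412 + -0.009576·8.9752 = 0.6321  (Intel)
Σw_i=1.0000  μᵀw=0.1630
σ²=wᵀΣw=λ₁·μ_p+λ₂ = 0.351783·0.163 + -0.009576 = 0.047764 ≈ 0.0478


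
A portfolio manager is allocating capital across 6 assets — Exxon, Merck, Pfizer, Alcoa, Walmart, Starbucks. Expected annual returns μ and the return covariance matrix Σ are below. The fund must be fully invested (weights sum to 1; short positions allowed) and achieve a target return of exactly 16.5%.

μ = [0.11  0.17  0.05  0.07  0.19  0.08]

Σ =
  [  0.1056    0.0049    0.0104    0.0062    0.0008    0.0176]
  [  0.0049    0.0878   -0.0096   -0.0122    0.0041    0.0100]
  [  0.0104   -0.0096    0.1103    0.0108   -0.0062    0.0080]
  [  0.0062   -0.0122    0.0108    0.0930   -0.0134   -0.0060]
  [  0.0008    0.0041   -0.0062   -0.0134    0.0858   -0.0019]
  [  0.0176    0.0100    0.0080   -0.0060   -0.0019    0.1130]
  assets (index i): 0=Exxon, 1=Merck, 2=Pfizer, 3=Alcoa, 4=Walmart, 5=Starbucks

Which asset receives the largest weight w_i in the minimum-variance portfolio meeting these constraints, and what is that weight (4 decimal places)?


g=Σ⁻¹μ = [0.7240  1.9642  0.5285  1.2727  2.3617  0.4912]
h=Σ⁻¹𝟙 = [5.9653  12.3935  8.5256  13.4536  13.8831  7.1679]
a=μᵀg=1.017086  b=𝟙ᵀg=7.342323  c=𝟙ᵀh=61.388896  D=ac−b²=8.528117
λ₁=(c·0.165−b)/D = (61.388896·0.165−7.342323)/8.528117 = 0.326783
λ₂=(a−b·0.165)/D = (1.017086−7.342323·0.165)/8.528117 = -0.022795
w* = 0.326783·g + -0.022795·h:
  w_0 = 0.326783·0.7240 + -0.022795·5.9653 = 0.1006  (Exxon)
  w_1 = 0.326783·1.9642 + -0.022795·12.3935 = 0.3594  (Merck)
  w_2 = 0.326783·0.5285 + -0.022795·8.5256 = -0.0216  (Pfizer)
  w_3 = 0.326783·1.2727 + -0.022795·13.4536 = 0.1092  (Alcoa)
  w_4 = 0.326783·2.3617 + -0.022795·13.8831 = 0.4553  (Walmart)
  w_5 = 0.326783·0.4912 + -0.022795·7.1679 = -0.0029  (Starbucks)
Σw_i=1.0000  μᵀw=0.1650
σ²=wᵀΣw=λ₁·μ_p+λ₂ = 0.326783·0.165 + -0.022795 = 0.031124 ≈ 0.0311

Walmart (0.4553)


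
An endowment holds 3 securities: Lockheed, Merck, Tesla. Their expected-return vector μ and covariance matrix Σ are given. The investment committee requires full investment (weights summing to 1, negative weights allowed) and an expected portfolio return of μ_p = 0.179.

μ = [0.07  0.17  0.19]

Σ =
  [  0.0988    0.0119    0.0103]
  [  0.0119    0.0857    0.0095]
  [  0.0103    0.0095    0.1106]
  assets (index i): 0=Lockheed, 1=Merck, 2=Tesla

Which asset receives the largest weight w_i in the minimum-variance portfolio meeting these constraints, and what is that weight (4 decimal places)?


Merck (0.5249)

p=Σ⁻¹μ = [0.3357  1.7669  1.5349]
q=Σ⁻¹𝟙 = [8.1759  9.7079  7.4463]
a=μᵀp=0.615498  b=𝟙ᵀp=3.637457  c=𝟙ᵀq=25.330118  D=ac−b²=2.359539
λ₁=(c·0.179−b)/D = (25.330118·0.179−3.637457)/2.359539 = 0.380004
λ₂=(a−b·0.179)/D = (0.615498−3.637457·0.179)/2.359539 = -0.015091
w* = 0.380004·p + -0.015091·q:
  w_0 = 0.380004·0.3357 + -0.015091·8.1759 = 0.0042  (Lockheed)
  w_1 = 0.380004·1.7669 + -0.015091·9.7079 = 0.5249  (Merck)
  w_2 = 0.380004·1.5349 + -0.015091·7.4463 = 0.4709  (Tesla)
Σw_i=1.0000  μᵀw=0.1790
σ²=wᵀΣw=λ₁·μ_p+λ₂ = 0.380004·0.179 + -0.015091 = 0.052930 ≈ 0.0529


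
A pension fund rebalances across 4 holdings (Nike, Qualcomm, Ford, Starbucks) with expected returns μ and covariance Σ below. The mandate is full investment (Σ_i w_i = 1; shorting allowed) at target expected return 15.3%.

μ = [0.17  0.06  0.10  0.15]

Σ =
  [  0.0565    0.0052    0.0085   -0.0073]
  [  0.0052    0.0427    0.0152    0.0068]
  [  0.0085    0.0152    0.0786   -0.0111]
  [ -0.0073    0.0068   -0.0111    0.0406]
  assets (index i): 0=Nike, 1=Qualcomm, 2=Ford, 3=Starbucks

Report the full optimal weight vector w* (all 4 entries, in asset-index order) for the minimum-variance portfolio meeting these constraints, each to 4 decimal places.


0.3639  -0.0490  0.1738  0.5114

p=Σ⁻¹μ = [3.4169  -0.3682  1.6551  4.8231]
q=Σ⁻¹𝟙 = [18.5004  12.0229  12.5450  29.3731]
a=μᵀp=1.447758  b=𝟙ᵀp=9.526905  c=𝟙ᵀq=72.441381  D=ac−b²=14.115688
λ₁=(c·0.153−b)/D = (72.441381·0.153−9.526905)/14.115688 = 0.110276
λ₂=(a−b·0.153)/D = (1.447758−9.526905·0.153)/14.115688 = -0.000698
w* = 0.110276·p + -0.000698·q:
  w_0 = 0.110276·3.4169 + -0.000698·18.5004 = 0.3639  (Nike)
  w_1 = 0.110276·-0.3682 + -0.000698·12.0229 = -0.0490  (Qualcomm)
  w_2 = 0.110276·1.6551 + -0.000698·12.5450 = 0.1738  (Ford)
  w_3 = 0.110276·4.8231 + -0.000698·29.3731 = 0.5114  (Starbucks)
Σw_i=1.0000  μᵀw=0.1530
σ²=wᵀΣw=λ₁·μ_p+λ₂ = 0.110276·0.153 + -0.000698 = 0.016174 ≈ 0.0162


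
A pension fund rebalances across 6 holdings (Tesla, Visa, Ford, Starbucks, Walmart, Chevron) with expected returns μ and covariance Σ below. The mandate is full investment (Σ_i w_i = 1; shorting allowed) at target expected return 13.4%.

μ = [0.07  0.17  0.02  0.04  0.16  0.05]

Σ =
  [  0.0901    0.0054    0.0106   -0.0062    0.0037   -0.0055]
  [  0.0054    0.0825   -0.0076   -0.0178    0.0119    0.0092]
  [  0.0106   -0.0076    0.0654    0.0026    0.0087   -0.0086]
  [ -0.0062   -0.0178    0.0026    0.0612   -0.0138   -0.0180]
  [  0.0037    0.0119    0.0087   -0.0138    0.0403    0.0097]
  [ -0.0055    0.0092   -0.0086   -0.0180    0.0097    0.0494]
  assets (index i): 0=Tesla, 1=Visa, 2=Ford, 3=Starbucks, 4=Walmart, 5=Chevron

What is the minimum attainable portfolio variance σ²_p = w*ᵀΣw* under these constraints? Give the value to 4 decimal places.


g=Σ⁻¹μ = [0.7316  1.8532  -0.1193  2.4179  4.0120  0.8209]
h=Σ⁻¹𝟙 = [11.8803  13.7586  14.7344  34.4938  21.0706  29.9996]
a=μᵀg=1.143541  b=𝟙ᵀg=9.716288  c=𝟙ᵀh=125.937289  D=ac−b²=49.608243
λ₁=(c·0.134−b)/D = (125.937289·0.134−9.716288)/49.608243 = 0.144317
λ₂=(a−b·0.134)/D = (1.143541−9.716288·0.134)/49.608243 = -0.003194
w* = 0.144317·g + -0.003194·h:
  w_0 = 0.144317·0.7316 + -0.003194·11.8803 = 0.0676  (Tesla)
  w_1 = 0.144317·1.8532 + -0.003194·13.7586 = 0.2235  (Visa)
  w_2 = 0.144317·-0.1193 + -0.003194·14.7344 = -0.0643  (Ford)
  w_3 = 0.144317·2.4179 + -0.003194·34.4938 = 0.2388  (Starbucks)
  w_4 = 0.144317·4.0120 + -0.003194·21.0706 = 0.5117  (Walmart)
  w_5 = 0.144317·0.8209 + -0.003194·29.9996 = 0.0227  (Chevron)
Σw_i=1.0000  μᵀw=0.1340
σ²=wᵀΣw=λ₁·μ_p+λ₂ = 0.144317·0.134 + -0.003194 = 0.016145 ≈ 0.0161

0.0161
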